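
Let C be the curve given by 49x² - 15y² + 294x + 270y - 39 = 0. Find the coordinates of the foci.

(-3, 1) and (-3, 17)

49(x² + 6x) -15(y² - 18y) = 39
Complete the square in x and y: 49(x + 3)² -15(y - 9)² = 39 + 441 - 1215 = -735
Divide through by -735 to get (y - 9)²/49 - (x + 3)²/15 = 1.
Hyperbola, center (-3, 9), transverse axis vertical; a² = 49, b² = 15.
c² = a² + b² = 49 + 15 = 64, so c = 8.
Foci lie on the vertical axis through the center: (h, k ± c).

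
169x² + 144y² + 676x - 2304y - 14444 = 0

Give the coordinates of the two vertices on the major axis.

(-2, -5) and (-2, 21)

Collect terms: 169(x² + 4x) + 144(y² - 16y) = 14444
Complete the square in x and y: 169(x + 2)² + 144(y - 8)² = 14444 + 676 + 9216 = 24336
Divide through by 24336 to get (x + 2)²/144 + (y - 8)²/169 = 1.
Ellipse, center (-2, 8), major axis vertical; a² = 169, b² = 144.
a = 13. Vertices at (h, k ± a).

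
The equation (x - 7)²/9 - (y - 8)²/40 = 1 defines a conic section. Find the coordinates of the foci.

Center (7, 8). The positive term is the x-term, so the transverse axis is horizontal; a² = 9, b² = 40.
c² = a² + b² = 9 + 40 = 49, so c = 7.
Foci lie on the horizontal axis through the center: (h ± c, k).

(0, 8) and (14, 8)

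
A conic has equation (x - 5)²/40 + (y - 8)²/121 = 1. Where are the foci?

(5, -1) and (5, 17)

Center (5, 8). The larger denominator 121 sits under the y-term, so the major axis is vertical; a² = 121, b² = 40.
c² = a² - b² = 121 - 40 = 81, so c = 9.
Foci lie on the vertical axis through the center: (h, k ± c).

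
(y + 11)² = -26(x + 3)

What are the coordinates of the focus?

(-19/2, -11)

Vertex (-3, -11); 4p = -26 so p = -13/2. Opens left.
Focus is p units from the vertex along the axis: (h + p, k).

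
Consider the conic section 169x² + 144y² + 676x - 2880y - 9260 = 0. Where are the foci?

Collect terms: 169(x² + 4x) + 144(y² - 20y) = 9260
Complete the square in x and y: 169(x + 2)² + 144(y - 10)² = 9260 + 676 + 14400 = 24336
Divide by 24336: (x + 2)²/144 + (y - 10)²/169 = 1
Ellipse, center (-2, 10), major axis vertical; a² = 169, b² = 144.
c² = a² - b² = 169 - 144 = 25, so c = 5.
Foci lie on the vertical axis through the center: (h, k ± c).

(-2, 5) and (-2, 15)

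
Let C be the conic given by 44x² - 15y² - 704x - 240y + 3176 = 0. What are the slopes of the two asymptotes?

2√165/15 and -2√165/15

Collect terms: 44(x² - 16x) -15(y² + 16y) = -3176
Completing the square gives 44(x - 8)² -15(y + 8)² = -3176 + 2816 - 960 = -1320.
Divide by -1320: (y + 8)²/88 - (x - 8)²/30 = 1
Hyperbola, center (8, -8), transverse axis vertical; a² = 88, b² = 30.
For a vertical hyperbola the asymptotes have slope ±a/b.
Here that is ±2√22/√30 = ±2√165/15.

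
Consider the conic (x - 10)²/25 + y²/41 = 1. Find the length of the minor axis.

Center (10, 0). The larger denominator 41 sits under the y-term, so the major axis is vertical; a² = 41, b² = 25.
b² = 25 so b = 5; the minor axis has length 2b = 10.

10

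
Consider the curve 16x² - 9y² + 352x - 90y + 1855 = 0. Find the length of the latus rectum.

Group: 16(x² + 22x) -9(y² + 10y) = -1855
16(x + 11)² -9(y + 5)² = -1855 + 1936 - 225 = -144
Dividing both sides by -144: (y + 5)²/16 - (x + 11)²/9 = 1
Hyperbola, center (-11, -5), transverse axis vertical; a² = 16, b² = 9.
Latus rectum length = 2b²/a = 2·9/4 = 9/2.

9/2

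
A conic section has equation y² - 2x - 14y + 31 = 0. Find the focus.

Only y is squared. Complete the square in y: (y - 7)² = 2(x + 9).
Vertex (-9, 7); 4p = 2 so p = 1/2. Opens right.
Focus is p units from the vertex along the axis: (h + p, k).

(-17/2, 7)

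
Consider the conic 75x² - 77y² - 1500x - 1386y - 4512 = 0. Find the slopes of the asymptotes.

75(x² - 20x) -77(y² + 18y) = 4512
Completing the square gives 75(x - 10)² -77(y + 9)² = 4512 + 7500 - 6237 = 5775.
Divide by 5775: (x - 10)²/77 - (y + 9)²/75 = 1
Hyperbola, center (10, -9), transverse axis horizontal; a² = 77, b² = 75.
For a horizontal hyperbola the asymptotes have slope ±b/a.
Here that is ±5√3/√77 = ±5√231/77.

5√231/77 and -5√231/77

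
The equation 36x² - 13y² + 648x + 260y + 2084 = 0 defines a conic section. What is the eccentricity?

Rearranging, 36(x² + 18x) -13(y² - 20y) = -2084.
Complete the square in x and y: 36(x + 9)² -13(y - 10)² = -2084 + 2916 - 1300 = -468
Divide by -468: (y - 10)²/36 - (x + 9)²/13 = 1
Hyperbola, center (-9, 10), transverse axis vertical; a² = 36, b² = 13.
c² = a² + b² = 49, so c = 7.
e = c/a = 7/6.

e = 7/6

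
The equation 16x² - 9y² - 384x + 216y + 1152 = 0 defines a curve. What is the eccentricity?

e = 5/4

Rearranging, 16(x² - 24x) -9(y² - 24y) = -1152.
Complete the square: 16(x - 12)² -9(y - 12)² = -1152 + 2304 - 1296 = -144
Divide through by -144 to get (y - 12)²/16 - (x - 12)²/9 = 1.
Hyperbola, center (12, 12), transverse axis vertical; a² = 16, b² = 9.
c² = a² + b² = 25, so c = 5.
e = c/a = 5/4.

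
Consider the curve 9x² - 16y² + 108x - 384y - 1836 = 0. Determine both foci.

Group: 9(x² + 12x) -16(y² + 24y) = 1836
Complete the square: 9(x + 6)² -16(y + 12)² = 1836 + 324 - 2304 = -144
Dividing both sides by -144: (y + 12)²/9 - (x + 6)²/16 = 1
Hyperbola, center (-6, -12), transverse axis vertical; a² = 9, b² = 16.
c² = a² + b² = 9 + 16 = 25, so c = 5.
Foci lie on the vertical axis through the center: (h, k ± c).

(-6, -17) and (-6, -7)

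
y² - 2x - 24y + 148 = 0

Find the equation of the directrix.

x = 3/2

Only y is squared. Complete the square in y: (y - 12)² = 2(x - 2).
Vertex (2, 12); 4p = 2 so p = 1/2. Opens right.
Directrix is the vertical line x = h − p = 2 − (1/2) = 3/2.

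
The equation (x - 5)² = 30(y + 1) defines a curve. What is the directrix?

Vertex (5, -1); 4p = 30 so p = 15/2. Opens up.
Directrix is the horizontal line y = k − p = -1 − (15/2) = -17/2.

y = -17/2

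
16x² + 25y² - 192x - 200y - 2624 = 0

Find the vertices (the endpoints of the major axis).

Rearranging, 16(x² - 12x) + 25(y² - 8y) = 2624.
16(x - 6)² + 25(y - 4)² = 2624 + 576 + 400 = 3600
Divide by 3600: (x - 6)²/225 + (y - 4)²/144 = 1
Ellipse, center (6, 4), major axis horizontal; a² = 225, b² = 144.
a = 15. Vertices at (h ± a, k).

(-9, 4) and (21, 4)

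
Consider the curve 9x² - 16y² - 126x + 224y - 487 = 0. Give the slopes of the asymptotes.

3/4 and -3/4

9(x² - 14x) -16(y² - 14y) = 487
Completing the square gives 9(x - 7)² -16(y - 7)² = 487 + 441 - 784 = 144.
Divide by 144: (x - 7)²/16 - (y - 7)²/9 = 1
Hyperbola, center (7, 7), transverse axis horizontal; a² = 16, b² = 9.
For a horizontal hyperbola the asymptotes have slope ±b/a.
Here that is ±3/4.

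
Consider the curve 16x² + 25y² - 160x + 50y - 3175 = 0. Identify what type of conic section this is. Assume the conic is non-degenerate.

ellipse

No xy term. Coefficients of x² and y² are A = 16, C = 25.
A and C have the same sign but A ≠ C ⇒ ellipse.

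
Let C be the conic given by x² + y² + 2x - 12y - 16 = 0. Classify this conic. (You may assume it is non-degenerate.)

circle

No xy term. Coefficients of x² and y² are A = 1, C = 1.
A = C (same sign) ⇒ circle.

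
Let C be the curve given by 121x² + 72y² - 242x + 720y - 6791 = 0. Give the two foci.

(1, -12) and (1, 2)

Group the x- and y-terms: 121(x² - 2x) + 72(y² + 10y) = 6791
Complete the square in x and y: 121(x - 1)² + 72(y + 5)² = 6791 + 121 + 1800 = 8712
Dividing both sides by 8712: (x - 1)²/72 + (y + 5)²/121 = 1
Ellipse, center (1, -5), major axis vertical; a² = 121, b² = 72.
c² = a² - b² = 121 - 72 = 49, so c = 7.
Foci lie on the vertical axis through the center: (h, k ± c).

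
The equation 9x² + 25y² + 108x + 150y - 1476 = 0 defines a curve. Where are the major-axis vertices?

(-21, -3) and (9, -3)

Collect terms: 9(x² + 12x) + 25(y² + 6y) = 1476
Complete the square: 9(x + 6)² + 25(y + 3)² = 1476 + 324 + 225 = 2025
Dividing both sides by 2025: (x + 6)²/225 + (y + 3)²/81 = 1
Ellipse, center (-6, -3), major axis horizontal; a² = 225, b² = 81.
a = 15. Vertices at (h ± a, k).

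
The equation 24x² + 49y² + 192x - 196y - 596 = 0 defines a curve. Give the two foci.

24(x² + 8x) + 49(y² - 4y) = 596
Complete the square: 24(x + 4)² + 49(y - 2)² = 596 + 384 + 196 = 1176
Divide through by 1176 to get (x + 4)²/49 + (y - 2)²/24 = 1.
Ellipse, center (-4, 2), major axis horizontal; a² = 49, b² = 24.
c² = a² - b² = 49 - 24 = 25, so c = 5.
Foci lie on the horizontal axis through the center: (h ± c, k).

(-9, 2) and (1, 2)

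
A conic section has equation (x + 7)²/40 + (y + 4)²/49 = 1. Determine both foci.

(-7, -7) and (-7, -1)

Center (-7, -4). The larger denominator 49 sits under the y-term, so the major axis is vertical; a² = 49, b² = 40.
c² = a² - b² = 49 - 40 = 9, so c = 3.
Foci lie on the vertical axis through the center: (h, k ± c).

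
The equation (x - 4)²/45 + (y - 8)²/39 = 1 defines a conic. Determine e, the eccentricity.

e = √30/15

Center (4, 8). The larger denominator 45 sits under the x-term, so the major axis is horizontal; a² = 45, b² = 39.
c² = a² - b² = 6, so c = √6.
e = c/a = √6/3√5 = √30/15.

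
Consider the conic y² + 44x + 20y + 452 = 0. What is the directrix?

x = 3

Only y is squared. Complete the square in y: (y + 10)² = -44(x + 8).
Vertex (-8, -10); 4p = -44 so p = -11. Opens left.
Directrix is the vertical line x = h − p = -8 − (-11) = 3.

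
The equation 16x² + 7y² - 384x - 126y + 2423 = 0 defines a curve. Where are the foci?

(12, 3) and (12, 15)

Rearranging, 16(x² - 24x) + 7(y² - 18y) = -2423.
Completing the square gives 16(x - 12)² + 7(y - 9)² = -2423 + 2304 + 567 = 448.
Divide through by 448 to get (x - 12)²/28 + (y - 9)²/64 = 1.
Ellipse, center (12, 9), major axis vertical; a² = 64, b² = 28.
c² = a² - b² = 64 - 28 = 36, so c = 6.
Foci lie on the vertical axis through the center: (h, k ± c).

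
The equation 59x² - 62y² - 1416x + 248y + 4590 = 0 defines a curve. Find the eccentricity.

e = 11√62/62

Group the x- and y-terms: 59(x² - 24x) -62(y² - 4y) = -4590
Complete the square: 59(x - 12)² -62(y - 2)² = -4590 + 8496 - 248 = 3658
Divide through by 3658 to get (x - 12)²/62 - (y - 2)²/59 = 1.
Hyperbola, center (12, 2), transverse axis horizontal; a² = 62, b² = 59.
c² = a² + b² = 121, so c = 11.
e = c/a = 11/√62 = 11√62/62.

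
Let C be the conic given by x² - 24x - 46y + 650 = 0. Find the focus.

(12, 45/2)

Only x is squared. Complete the square in x: (x - 12)² = 46(y - 11).
Vertex (12, 11); 4p = 46 so p = 23/2. Opens up.
Focus is p units from the vertex along the axis: (h, k + p).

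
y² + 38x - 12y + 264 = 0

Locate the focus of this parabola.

Only y is squared. Complete the square in y: (y - 6)² = -38(x + 6).
Vertex (-6, 6); 4p = -38 so p = -19/2. Opens left.
Focus is p units from the vertex along the axis: (h + p, k).

(-31/2, 6)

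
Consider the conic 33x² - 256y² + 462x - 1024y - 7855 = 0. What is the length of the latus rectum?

Group: 33(x² + 14x) -256(y² + 4y) = 7855
Complete the square: 33(x + 7)² -256(y + 2)² = 7855 + 1617 - 1024 = 8448
Divide by 8448: (x + 7)²/256 - (y + 2)²/33 = 1
Hyperbola, center (-7, -2), transverse axis horizontal; a² = 256, b² = 33.
Latus rectum length = 2b²/a = 2·33/16 = 33/8.

33/8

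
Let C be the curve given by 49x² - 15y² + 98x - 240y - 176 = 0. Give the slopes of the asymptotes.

49(x² + 2x) -15(y² + 16y) = 176
Complete the square: 49(x + 1)² -15(y + 8)² = 176 + 49 - 960 = -735
Dividing both sides by -735: (y + 8)²/49 - (x + 1)²/15 = 1
Hyperbola, center (-1, -8), transverse axis vertical; a² = 49, b² = 15.
For a vertical hyperbola the asymptotes have slope ±a/b.
Here that is ±7/√15 = ±7√15/15.

7√15/15 and -7√15/15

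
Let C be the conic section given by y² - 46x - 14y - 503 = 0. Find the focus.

Only y is squared. Complete the square in y: (y - 7)² = 46(x + 12).
Vertex (-12, 7); 4p = 46 so p = 23/2. Opens right.
Focus is p units from the vertex along the axis: (h + p, k).

(-1/2, 7)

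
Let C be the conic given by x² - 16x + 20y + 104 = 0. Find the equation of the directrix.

Only x is squared. Complete the square in x: (x - 8)² = -20(y + 2).
Vertex (8, -2); 4p = -20 so p = -5. Opens down.
Directrix is the horizontal line y = k − p = -2 − (-5) = 3.

y = 3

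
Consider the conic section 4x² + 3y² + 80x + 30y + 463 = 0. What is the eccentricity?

Rearranging, 4(x² + 20x) + 3(y² + 10y) = -463.
4(x + 10)² + 3(y + 5)² = -463 + 400 + 75 = 12
Dividing both sides by 12: (x + 10)²/3 + (y + 5)²/4 = 1
Ellipse, center (-10, -5), major axis vertical; a² = 4, b² = 3.
c² = a² - b² = 1, so c = 1.
e = c/a = 1/2.

e = 1/2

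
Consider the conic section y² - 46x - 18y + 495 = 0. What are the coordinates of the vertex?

Only y is squared. Complete the square in y: (y - 9)² = 46(x - 9).
Vertex (9, 9); 4p = 46 so p = 23/2. Opens right.

(9, 9)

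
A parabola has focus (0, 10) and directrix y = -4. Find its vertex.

The vertex is the midpoint between the focus and the directrix along the axis of symmetry.
Axis is vertical (directrix is horizontal). Vertex y-coordinate = (10 + (-4))/2 = 3; x-coordinate = 0.

(0, 3)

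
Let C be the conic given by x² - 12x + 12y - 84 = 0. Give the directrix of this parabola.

Only x is squared. Complete the square in x: (x - 6)² = -12(y - 10).
Vertex (6, 10); 4p = -12 so p = -3. Opens down.
Directrix is the horizontal line y = k − p = 10 − (-3) = 13.

y = 13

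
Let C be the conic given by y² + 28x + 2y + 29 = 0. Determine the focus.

Only y is squared. Complete the square in y: (y + 1)² = -28(x + 1).
Vertex (-1, -1); 4p = -28 so p = -7. Opens left.
Focus is p units from the vertex along the axis: (h + p, k).

(-8, -1)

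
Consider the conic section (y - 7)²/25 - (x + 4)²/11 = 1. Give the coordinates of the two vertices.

(-4, 2) and (-4, 12)

Center (-4, 7). The positive term is the y-term, so the transverse axis is vertical; a² = 25, b² = 11.
a = 5. Vertices at (h, k ± a).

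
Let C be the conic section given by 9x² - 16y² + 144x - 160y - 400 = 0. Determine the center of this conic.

(-8, -5)

Group: 9(x² + 16x) -16(y² + 10y) = 400
Complete the square: 9(x + 8)² -16(y + 5)² = 400 + 576 - 400 = 576
Divide by 576: (x + 8)²/64 - (y + 5)²/36 = 1
Hyperbola with center (-8, -5).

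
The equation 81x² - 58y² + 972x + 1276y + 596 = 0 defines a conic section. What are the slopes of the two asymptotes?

81(x² + 12x) -58(y² - 22y) = -596
Completing the square gives 81(x + 6)² -58(y - 11)² = -596 + 2916 - 7018 = -4698.
Dividing both sides by -4698: (y - 11)²/81 - (x + 6)²/58 = 1
Hyperbola, center (-6, 11), transverse axis vertical; a² = 81, b² = 58.
For a vertical hyperbola the asymptotes have slope ±a/b.
Here that is ±9/√58 = ±9√58/58.

9√58/58 and -9√58/58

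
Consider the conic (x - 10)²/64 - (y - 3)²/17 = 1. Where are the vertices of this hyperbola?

(2, 3) and (18, 3)

Center (10, 3). The positive term is the x-term, so the transverse axis is horizontal; a² = 64, b² = 17.
a = 8. Vertices at (h ± a, k).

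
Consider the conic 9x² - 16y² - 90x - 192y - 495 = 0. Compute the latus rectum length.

Group the x- and y-terms: 9(x² - 10x) -16(y² + 12y) = 495
9(x - 5)² -16(y + 6)² = 495 + 225 - 576 = 144
Divide by 144: (x - 5)²/16 - (y + 6)²/9 = 1
Hyperbola, center (5, -6), transverse axis horizontal; a² = 16, b² = 9.
Latus rectum length = 2b²/a = 2·9/4 = 9/2.

9/2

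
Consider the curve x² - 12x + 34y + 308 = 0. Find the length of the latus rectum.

Only x is squared. Complete the square in x: (x - 6)² = -34(y + 8).
Vertex (6, -8); 4p = -34 so p = -17/2. Opens down.
Latus rectum length = |4p| = 34.

34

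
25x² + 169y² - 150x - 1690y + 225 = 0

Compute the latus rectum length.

50/13

Group: 25(x² - 6x) + 169(y² - 10y) = -225
Complete the square in x and y: 25(x - 3)² + 169(y - 5)² = -225 + 225 + 4225 = 4225
Divide by 4225: (x - 3)²/169 + (y - 5)²/25 = 1
Ellipse, center (3, 5), major axis horizontal; a² = 169, b² = 25.
Latus rectum length = 2b²/a = 2·25/13 = 50/13.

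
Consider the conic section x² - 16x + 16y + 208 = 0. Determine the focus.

(8, -13)

Only x is squared. Complete the square in x: (x - 8)² = -16(y + 9).
Vertex (8, -9); 4p = -16 so p = -4. Opens down.
Focus is p units from the vertex along the axis: (h, k + p).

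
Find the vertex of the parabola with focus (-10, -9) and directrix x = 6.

The vertex is the midpoint between the focus and the directrix along the axis of symmetry.
Axis is horizontal (directrix is vertical). Vertex x-coordinate = (-10 + 6)/2 = -2; y-coordinate = -9.

(-2, -9)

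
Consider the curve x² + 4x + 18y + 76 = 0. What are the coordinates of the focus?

Only x is squared. Complete the square in x: (x + 2)² = -18(y + 4).
Vertex (-2, -4); 4p = -18 so p = -9/2. Opens down.
Focus is p units from the vertex along the axis: (h, k + p).

(-2, -17/2)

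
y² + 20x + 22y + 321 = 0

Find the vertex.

Only y is squared. Complete the square in y: (y + 11)² = -20(x + 10).
Vertex (-10, -11); 4p = -20 so p = -5. Opens left.

(-10, -11)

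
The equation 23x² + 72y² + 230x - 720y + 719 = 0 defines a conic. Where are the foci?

Rearranging, 23(x² + 10x) + 72(y² - 10y) = -719.
23(x + 5)² + 72(y - 5)² = -719 + 575 + 1800 = 1656
Dividing both sides by 1656: (x + 5)²/72 + (y - 5)²/23 = 1
Ellipse, center (-5, 5), major axis horizontal; a² = 72, b² = 23.
c² = a² - b² = 72 - 23 = 49, so c = 7.
Foci lie on the horizontal axis through the center: (h ± c, k).

(-12, 5) and (2, 5)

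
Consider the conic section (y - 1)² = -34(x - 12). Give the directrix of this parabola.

x = 41/2

Vertex (12, 1); 4p = -34 so p = -17/2. Opens left.
Directrix is the vertical line x = h − p = 12 − (-17/2) = 41/2.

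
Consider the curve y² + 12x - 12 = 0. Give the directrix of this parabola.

Only y is squared. Complete the square in y: y² = -12(x - 1).
Vertex (1, 0); 4p = -12 so p = -3. Opens left.
Directrix is the vertical line x = h − p = 1 − (-3) = 4.

x = 4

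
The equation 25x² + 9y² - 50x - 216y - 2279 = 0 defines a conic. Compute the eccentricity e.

e = 4/5

Group the x- and y-terms: 25(x² - 2x) + 9(y² - 24y) = 2279
Complete the square in x and y: 25(x - 1)² + 9(y - 12)² = 2279 + 25 + 1296 = 3600
Dividing both sides by 3600: (x - 1)²/144 + (y - 12)²/400 = 1
Ellipse, center (1, 12), major axis vertical; a² = 400, b² = 144.
c² = a² - b² = 256, so c = 16.
e = c/a = 16/20 = 4/5.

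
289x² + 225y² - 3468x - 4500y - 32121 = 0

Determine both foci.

289(x² - 12x) + 225(y² - 20y) = 32121
289(x - 6)² + 225(y - 10)² = 32121 + 10404 + 22500 = 65025
Divide through by 65025 to get (x - 6)²/225 + (y - 10)²/289 = 1.
Ellipse, center (6, 10), major axis vertical; a² = 289, b² = 225.
c² = a² - b² = 289 - 225 = 64, so c = 8.
Foci lie on the vertical axis through the center: (h, k ± c).

(6, 2) and (6, 18)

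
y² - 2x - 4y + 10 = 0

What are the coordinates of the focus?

(7/2, 2)

Only y is squared. Complete the square in y: (y - 2)² = 2(x - 3).
Vertex (3, 2); 4p = 2 so p = 1/2. Opens right.
Focus is p units from the vertex along the axis: (h + p, k).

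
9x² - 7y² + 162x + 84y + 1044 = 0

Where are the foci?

(-9, -6) and (-9, 18)

Group the x- and y-terms: 9(x² + 18x) -7(y² - 12y) = -1044
Completing the square gives 9(x + 9)² -7(y - 6)² = -1044 + 729 - 252 = -567.
Divide through by -567 to get (y - 6)²/81 - (x + 9)²/63 = 1.
Hyperbola, center (-9, 6), transverse axis vertical; a² = 81, b² = 63.
c² = a² + b² = 81 + 63 = 144, so c = 12.
Foci lie on the vertical axis through the center: (h, k ± c).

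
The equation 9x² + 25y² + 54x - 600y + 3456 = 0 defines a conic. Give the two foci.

(-7, 12) and (1, 12)

Group: 9(x² + 6x) + 25(y² - 24y) = -3456
Complete the square: 9(x + 3)² + 25(y - 12)² = -3456 + 81 + 3600 = 225
Divide by 225: (x + 3)²/25 + (y - 12)²/9 = 1
Ellipse, center (-3, 12), major axis horizontal; a² = 25, b² = 9.
c² = a² - b² = 25 - 9 = 16, so c = 4.
Foci lie on the horizontal axis through the center: (h ± c, k).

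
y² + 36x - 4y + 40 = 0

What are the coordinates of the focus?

Only y is squared. Complete the square in y: (y - 2)² = -36(x + 1).
Vertex (-1, 2); 4p = -36 so p = -9. Opens left.
Focus is p units from the vertex along the axis: (h + p, k).

(-10, 2)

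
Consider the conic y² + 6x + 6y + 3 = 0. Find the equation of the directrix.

x = 5/2

Only y is squared. Complete the square in y: (y + 3)² = -6(x - 1).
Vertex (1, -3); 4p = -6 so p = -3/2. Opens left.
Directrix is the vertical line x = h − p = 1 − (-3/2) = 5/2.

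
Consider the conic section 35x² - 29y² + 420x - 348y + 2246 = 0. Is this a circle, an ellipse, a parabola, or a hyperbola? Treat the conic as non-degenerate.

No xy term. Coefficients of x² and y² are A = 35, C = -29.
A and C have opposite signs ⇒ hyperbola.

hyperbola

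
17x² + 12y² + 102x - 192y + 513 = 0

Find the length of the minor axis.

Group the x- and y-terms: 17(x² + 6x) + 12(y² - 16y) = -513
Complete the square in x and y: 17(x + 3)² + 12(y - 8)² = -513 + 153 + 768 = 408
Divide by 408: (x + 3)²/24 + (y - 8)²/34 = 1
Ellipse, center (-3, 8), major axis vertical; a² = 34, b² = 24.
b² = 24 so b = 2√6; the minor axis has length 2b = 4√6.

4√6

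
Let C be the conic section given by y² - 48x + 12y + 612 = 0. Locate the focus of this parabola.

Only y is squared. Complete the square in y: (y + 6)² = 48(x - 12).
Vertex (12, -6); 4p = 48 so p = 12. Opens right.
Focus is p units from the vertex along the axis: (h + p, k).

(24, -6)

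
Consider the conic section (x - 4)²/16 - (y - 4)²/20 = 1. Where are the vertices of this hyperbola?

(0, 4) and (8, 4)

Center (4, 4). The positive term is the x-term, so the transverse axis is horizontal; a² = 16, b² = 20.
a = 4. Vertices at (h ± a, k).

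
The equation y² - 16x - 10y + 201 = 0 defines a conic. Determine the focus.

(15, 5)

Only y is squared. Complete the square in y: (y - 5)² = 16(x - 11).
Vertex (11, 5); 4p = 16 so p = 4. Opens right.
Focus is p units from the vertex along the axis: (h + p, k).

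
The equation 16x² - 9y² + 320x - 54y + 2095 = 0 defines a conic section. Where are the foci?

Group the x- and y-terms: 16(x² + 20x) -9(y² + 6y) = -2095
Complete the square in x and y: 16(x + 10)² -9(y + 3)² = -2095 + 1600 - 81 = -576
Dividing both sides by -576: (y + 3)²/64 - (x + 10)²/36 = 1
Hyperbola, center (-10, -3), transverse axis vertical; a² = 64, b² = 36.
c² = a² + b² = 64 + 36 = 100, so c = 10.
Foci lie on the vertical axis through the center: (h, k ± c).

(-10, -13) and (-10, 7)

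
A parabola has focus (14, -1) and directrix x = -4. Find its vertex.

The vertex is the midpoint between the focus and the directrix along the axis of symmetry.
Axis is horizontal (directrix is vertical). Vertex x-coordinate = (14 + (-4))/2 = 5; y-coordinate = -1.

(5, -1)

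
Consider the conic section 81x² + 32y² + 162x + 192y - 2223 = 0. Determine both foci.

(-1, -10) and (-1, 4)

81(x² + 2x) + 32(y² + 6y) = 2223
Complete the square in x and y: 81(x + 1)² + 32(y + 3)² = 2223 + 81 + 288 = 2592
Dividing both sides by 2592: (x + 1)²/32 + (y + 3)²/81 = 1
Ellipse, center (-1, -3), major axis vertical; a² = 81, b² = 32.
c² = a² - b² = 81 - 32 = 49, so c = 7.
Foci lie on the vertical axis through the center: (h, k ± c).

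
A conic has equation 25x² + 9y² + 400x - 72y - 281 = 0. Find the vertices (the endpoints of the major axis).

Group the x- and y-terms: 25(x² + 16x) + 9(y² - 8y) = 281
Complete the square in x and y: 25(x + 8)² + 9(y - 4)² = 281 + 1600 + 144 = 2025
Dividing both sides by 2025: (x + 8)²/81 + (y - 4)²/225 = 1
Ellipse, center (-8, 4), major axis vertical; a² = 225, b² = 81.
a = 15. Vertices at (h, k ± a).

(-8, -11) and (-8, 19)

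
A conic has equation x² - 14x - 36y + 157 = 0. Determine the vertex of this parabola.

(7, 3)

Only x is squared. Complete the square in x: (x - 7)² = 36(y - 3).
Vertex (7, 3); 4p = 36 so p = 9. Opens up.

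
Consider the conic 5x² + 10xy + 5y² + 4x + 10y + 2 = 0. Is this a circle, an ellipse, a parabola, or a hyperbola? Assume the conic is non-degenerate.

parabola

A = 5, B = 10, C = 5.
Discriminant B² − 4AC = 10² − 4·5·5 = 0.
B² − 4AC = 0 ⇒ parabola.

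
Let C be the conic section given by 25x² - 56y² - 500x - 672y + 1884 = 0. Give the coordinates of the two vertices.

Group: 25(x² - 20x) -56(y² + 12y) = -1884
25(x - 10)² -56(y + 6)² = -1884 + 2500 - 2016 = -1400
Divide by -1400: (y + 6)²/25 - (x - 10)²/56 = 1
Hyperbola, center (10, -6), transverse axis vertical; a² = 25, b² = 56.
a = 5. Vertices at (h, k ± a).

(10, -11) and (10, -1)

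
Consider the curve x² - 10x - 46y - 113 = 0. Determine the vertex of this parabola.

(5, -3)

Only x is squared. Complete the square in x: (x - 5)² = 46(y + 3).
Vertex (5, -3); 4p = 46 so p = 23/2. Opens up.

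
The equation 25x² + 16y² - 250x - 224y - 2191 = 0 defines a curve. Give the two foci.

(5, -2) and (5, 16)

25(x² - 10x) + 16(y² - 14y) = 2191
Complete the square in x and y: 25(x - 5)² + 16(y - 7)² = 2191 + 625 + 784 = 3600
Divide by 3600: (x - 5)²/144 + (y - 7)²/225 = 1
Ellipse, center (5, 7), major axis vertical; a² = 225, b² = 144.
c² = a² - b² = 225 - 144 = 81, so c = 9.
Foci lie on the vertical axis through the center: (h, k ± c).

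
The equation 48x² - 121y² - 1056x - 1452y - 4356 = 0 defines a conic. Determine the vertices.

(0, -6) and (22, -6)

Group the x- and y-terms: 48(x² - 22x) -121(y² + 12y) = 4356
Completing the square gives 48(x - 11)² -121(y + 6)² = 4356 + 5808 - 4356 = 5808.
Divide through by 5808 to get (x - 11)²/121 - (y + 6)²/48 = 1.
Hyperbola, center (11, -6), transverse axis horizontal; a² = 121, b² = 48.
a = 11. Vertices at (h ± a, k).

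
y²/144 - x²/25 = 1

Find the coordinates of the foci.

Center (0, 0). The positive term is the y-term, so the transverse axis is vertical; a² = 144, b² = 25.
c² = a² + b² = 144 + 25 = 169, so c = 13.
Foci lie on the vertical axis through the center: (h, k ± c).

(0, -13) and (0, 13)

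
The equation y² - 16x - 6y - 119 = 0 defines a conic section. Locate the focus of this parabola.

Only y is squared. Complete the square in y: (y - 3)² = 16(x + 8).
Vertex (-8, 3); 4p = 16 so p = 4. Opens right.
Focus is p units from the vertex along the axis: (h + p, k).

(-4, 3)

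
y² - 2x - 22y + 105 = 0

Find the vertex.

(-8, 11)

Only y is squared. Complete the square in y: (y - 11)² = 2(x + 8).
Vertex (-8, 11); 4p = 2 so p = 1/2. Opens right.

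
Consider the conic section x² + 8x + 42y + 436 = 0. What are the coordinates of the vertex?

Only x is squared. Complete the square in x: (x + 4)² = -42(y + 10).
Vertex (-4, -10); 4p = -42 so p = -21/2. Opens down.

(-4, -10)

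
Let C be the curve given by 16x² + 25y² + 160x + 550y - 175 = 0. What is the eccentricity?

Collect terms: 16(x² + 10x) + 25(y² + 22y) = 175
Complete the square: 16(x + 5)² + 25(y + 11)² = 175 + 400 + 3025 = 3600
Divide through by 3600 to get (x + 5)²/225 + (y + 11)²/144 = 1.
Ellipse, center (-5, -11), major axis horizontal; a² = 225, b² = 144.
c² = a² - b² = 81, so c = 9.
e = c/a = 9/15 = 3/5.

e = 3/5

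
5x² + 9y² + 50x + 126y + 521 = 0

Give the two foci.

(-7, -7) and (-3, -7)

Group: 5(x² + 10x) + 9(y² + 14y) = -521
Completing the square gives 5(x + 5)² + 9(y + 7)² = -521 + 125 + 441 = 45.
Divide by 45: (x + 5)²/9 + (y + 7)²/5 = 1
Ellipse, center (-5, -7), major axis horizontal; a² = 9, b² = 5.
c² = a² - b² = 9 - 5 = 4, so c = 2.
Foci lie on the horizontal axis through the center: (h ± c, k).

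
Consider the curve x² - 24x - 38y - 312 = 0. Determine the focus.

(12, -5/2)

Only x is squared. Complete the square in x: (x - 12)² = 38(y + 12).
Vertex (12, -12); 4p = 38 so p = 19/2. Opens up.
Focus is p units from the vertex along the axis: (h, k + p).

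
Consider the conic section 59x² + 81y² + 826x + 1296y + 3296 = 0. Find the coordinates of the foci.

Group: 59(x² + 14x) + 81(y² + 16y) = -3296
Complete the square: 59(x + 7)² + 81(y + 8)² = -3296 + 2891 + 5184 = 4779
Dividing both sides by 4779: (x + 7)²/81 + (y + 8)²/59 = 1
Ellipse, center (-7, -8), major axis horizontal; a² = 81, b² = 59.
c² = a² - b² = 81 - 59 = 22, so c = √22.
Foci lie on the horizontal axis through the center: (h ± c, k).

(-7 - √22, -8) and (-7 + √22, -8)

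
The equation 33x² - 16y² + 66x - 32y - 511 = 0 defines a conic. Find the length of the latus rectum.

Group: 33(x² + 2x) -16(y² + 2y) = 511
33(x + 1)² -16(y + 1)² = 511 + 33 - 16 = 528
Divide through by 528 to get (x + 1)²/16 - (y + 1)²/33 = 1.
Hyperbola, center (-1, -1), transverse axis horizontal; a² = 16, b² = 33.
Latus rectum length = 2b²/a = 2·33/4 = 33/2.

33/2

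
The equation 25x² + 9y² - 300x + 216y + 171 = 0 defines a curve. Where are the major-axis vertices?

Group the x- and y-terms: 25(x² - 12x) + 9(y² + 24y) = -171
25(x - 6)² + 9(y + 12)² = -171 + 900 + 1296 = 2025
Divide through by 2025 to get (x - 6)²/81 + (y + 12)²/225 = 1.
Ellipse, center (6, -12), major axis vertical; a² = 225, b² = 81.
a = 15. Vertices at (h, k ± a).

(6, -27) and (6, 3)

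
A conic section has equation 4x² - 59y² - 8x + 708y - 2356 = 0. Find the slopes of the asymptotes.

4(x² - 2x) -59(y² - 12y) = 2356
Complete the square in x and y: 4(x - 1)² -59(y - 6)² = 2356 + 4 - 2124 = 236
Divide through by 236 to get (x - 1)²/59 - (y - 6)²/4 = 1.
Hyperbola, center (1, 6), transverse axis horizontal; a² = 59, b² = 4.
For a horizontal hyperbola the asymptotes have slope ±b/a.
Here that is ±2/√59 = ±2√59/59.

2√59/59 and -2√59/59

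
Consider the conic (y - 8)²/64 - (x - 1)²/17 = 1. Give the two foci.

Center (1, 8). The positive term is the y-term, so the transverse axis is vertical; a² = 64, b² = 17.
c² = a² + b² = 64 + 17 = 81, so c = 9.
Foci lie on the vertical axis through the center: (h, k ± c).

(1, -1) and (1, 17)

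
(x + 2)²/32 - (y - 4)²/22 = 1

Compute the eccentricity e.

e = 3√3/4

Center (-2, 4). The positive term is the x-term, so the transverse axis is horizontal; a² = 32, b² = 22.
c² = a² + b² = 54, so c = 3√6.
e = c/a = 3√6/4√2 = 3√3/4.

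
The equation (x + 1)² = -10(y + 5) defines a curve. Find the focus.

Vertex (-1, -5); 4p = -10 so p = -5/2. Opens down.
Focus is p units from the vertex along the axis: (h, k + p).

(-1, -15/2)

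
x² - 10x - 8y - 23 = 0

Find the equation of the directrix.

Only x is squared. Complete the square in x: (x - 5)² = 8(y + 6).
Vertex (5, -6); 4p = 8 so p = 2. Opens up.
Directrix is the horizontal line y = k − p = -6 − (2) = -8.

y = -8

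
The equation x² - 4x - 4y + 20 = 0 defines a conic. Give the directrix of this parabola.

y = 3

Only x is squared. Complete the square in x: (x - 2)² = 4(y - 4).
Vertex (2, 4); 4p = 4 so p = 1. Opens up.
Directrix is the horizontal line y = k − p = 4 − (1) = 3.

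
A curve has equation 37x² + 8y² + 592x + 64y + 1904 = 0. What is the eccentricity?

e = √1073/37

Group the x- and y-terms: 37(x² + 16x) + 8(y² + 8y) = -1904
Complete the square in x and y: 37(x + 8)² + 8(y + 4)² = -1904 + 2368 + 128 = 592
Divide by 592: (x + 8)²/16 + (y + 4)²/74 = 1
Ellipse, center (-8, -4), major axis vertical; a² = 74, b² = 16.
c² = a² - b² = 58, so c = √58.
e = c/a = √58/√74 = √1073/37.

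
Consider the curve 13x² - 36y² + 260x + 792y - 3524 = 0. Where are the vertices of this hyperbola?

(-16, 11) and (-4, 11)

Rearranging, 13(x² + 20x) -36(y² - 22y) = 3524.
13(x + 10)² -36(y - 11)² = 3524 + 1300 - 4356 = 468
Divide through by 468 to get (x + 10)²/36 - (y - 11)²/13 = 1.
Hyperbola, center (-10, 11), transverse axis horizontal; a² = 36, b² = 13.
a = 6. Vertices at (h ± a, k).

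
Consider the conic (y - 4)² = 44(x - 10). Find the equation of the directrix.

x = -1

Vertex (10, 4); 4p = 44 so p = 11. Opens right.
Directrix is the vertical line x = h − p = 10 − (11) = -1.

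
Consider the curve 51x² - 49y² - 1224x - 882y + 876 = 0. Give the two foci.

(2, -9) and (22, -9)

Collect terms: 51(x² - 24x) -49(y² + 18y) = -876
Complete the square: 51(x - 12)² -49(y + 9)² = -876 + 7344 - 3969 = 2499
Divide through by 2499 to get (x - 12)²/49 - (y + 9)²/51 = 1.
Hyperbola, center (12, -9), transverse axis horizontal; a² = 49, b² = 51.
c² = a² + b² = 49 + 51 = 100, so c = 10.
Foci lie on the horizontal axis through the center: (h ± c, k).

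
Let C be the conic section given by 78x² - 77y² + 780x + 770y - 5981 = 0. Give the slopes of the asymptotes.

Collect terms: 78(x² + 10x) -77(y² - 10y) = 5981
Completing the square gives 78(x + 5)² -77(y - 5)² = 5981 + 1950 - 1925 = 6006.
Dividing both sides by 6006: (x + 5)²/77 - (y - 5)²/78 = 1
Hyperbola, center (-5, 5), transverse axis horizontal; a² = 77, b² = 78.
For a horizontal hyperbola the asymptotes have slope ±b/a.
Here that is ±√78/√77 = ±√6006/77.

√6006/77 and -√6006/77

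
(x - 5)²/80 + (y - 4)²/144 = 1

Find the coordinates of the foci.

(5, -4) and (5, 12)

Center (5, 4). The larger denominator 144 sits under the y-term, so the major axis is vertical; a² = 144, b² = 80.
c² = a² - b² = 144 - 80 = 64, so c = 8.
Foci lie on the vertical axis through the center: (h, k ± c).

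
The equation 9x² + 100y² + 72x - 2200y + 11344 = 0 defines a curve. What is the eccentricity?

Group: 9(x² + 8x) + 100(y² - 22y) = -11344
Completing the square gives 9(x + 4)² + 100(y - 11)² = -11344 + 144 + 12100 = 900.
Dividing both sides by 900: (x + 4)²/100 + (y - 11)²/9 = 1
Ellipse, center (-4, 11), major axis horizontal; a² = 100, b² = 9.
c² = a² - b² = 91, so c = √91.
e = c/a = √91/10.

e = √91/10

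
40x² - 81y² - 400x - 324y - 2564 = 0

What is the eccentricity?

e = 11/9

Group the x- and y-terms: 40(x² - 10x) -81(y² + 4y) = 2564
Complete the square in x and y: 40(x - 5)² -81(y + 2)² = 2564 + 1000 - 324 = 3240
Divide through by 3240 to get (x - 5)²/81 - (y + 2)²/40 = 1.
Hyperbola, center (5, -2), transverse axis horizontal; a² = 81, b² = 40.
c² = a² + b² = 121, so c = 11.
e = c/a = 11/9.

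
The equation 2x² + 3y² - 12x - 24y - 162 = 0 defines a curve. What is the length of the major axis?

2√114

2(x² - 6x) + 3(y² - 8y) = 162
Completing the square gives 2(x - 3)² + 3(y - 4)² = 162 + 18 + 48 = 228.
Divide by 228: (x - 3)²/114 + (y - 4)²/76 = 1
Ellipse, center (3, 4), major axis horizontal; a² = 114, b² = 76.
a² = 114 so a = √114; the major axis has length 2a = 2√114.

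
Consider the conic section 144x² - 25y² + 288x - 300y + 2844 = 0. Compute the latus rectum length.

25/6

Group: 144(x² + 2x) -25(y² + 12y) = -2844
Completing the square gives 144(x + 1)² -25(y + 6)² = -2844 + 144 - 900 = -3600.
Dividing both sides by -3600: (y + 6)²/144 - (x + 1)²/25 = 1
Hyperbola, center (-1, -6), transverse axis vertical; a² = 144, b² = 25.
Latus rectum length = 2b²/a = 2·25/12 = 25/6.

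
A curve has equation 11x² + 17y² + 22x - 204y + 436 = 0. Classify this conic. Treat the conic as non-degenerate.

ellipse

No xy term. Coefficients of x² and y² are A = 11, C = 17.
A and C have the same sign but A ≠ C ⇒ ellipse.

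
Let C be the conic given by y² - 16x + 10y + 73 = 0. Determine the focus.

(7, -5)

Only y is squared. Complete the square in y: (y + 5)² = 16(x - 3).
Vertex (3, -5); 4p = 16 so p = 4. Opens right.
Focus is p units from the vertex along the axis: (h + p, k).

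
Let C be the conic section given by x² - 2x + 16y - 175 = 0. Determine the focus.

(1, 7)

Only x is squared. Complete the square in x: (x - 1)² = -16(y - 11).
Vertex (1, 11); 4p = -16 so p = -4. Opens down.
Focus is p units from the vertex along the axis: (h, k + p).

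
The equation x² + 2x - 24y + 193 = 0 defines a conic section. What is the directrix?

y = 2

Only x is squared. Complete the square in x: (x + 1)² = 24(y - 8).
Vertex (-1, 8); 4p = 24 so p = 6. Opens up.
Directrix is the horizontal line y = k − p = 8 − (6) = 2.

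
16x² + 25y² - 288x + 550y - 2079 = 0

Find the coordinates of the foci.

(-3, -11) and (21, -11)

Collect terms: 16(x² - 18x) + 25(y² + 22y) = 2079
Completing the square gives 16(x - 9)² + 25(y + 11)² = 2079 + 1296 + 3025 = 6400.
Divide by 6400: (x - 9)²/400 + (y + 11)²/256 = 1
Ellipse, center (9, -11), major axis horizontal; a² = 400, b² = 256.
c² = a² - b² = 400 - 256 = 144, so c = 12.
Foci lie on the horizontal axis through the center: (h ± c, k).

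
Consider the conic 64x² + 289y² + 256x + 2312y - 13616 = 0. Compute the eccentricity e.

Collect terms: 64(x² + 4x) + 289(y² + 8y) = 13616
Complete the square: 64(x + 2)² + 289(y + 4)² = 13616 + 256 + 4624 = 18496
Dividing both sides by 18496: (x + 2)²/289 + (y + 4)²/64 = 1
Ellipse, center (-2, -4), major axis horizontal; a² = 289, b² = 64.
c² = a² - b² = 225, so c = 15.
e = c/a = 15/17.

e = 15/17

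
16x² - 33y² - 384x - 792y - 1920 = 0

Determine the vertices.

Group: 16(x² - 24x) -33(y² + 24y) = 1920
Complete the square: 16(x - 12)² -33(y + 12)² = 1920 + 2304 - 4752 = -528
Dividing both sides by -528: (y + 12)²/16 - (x - 12)²/33 = 1
Hyperbola, center (12, -12), transverse axis vertical; a² = 16, b² = 33.
a = 4. Vertices at (h, k ± a).

(12, -16) and (12, -8)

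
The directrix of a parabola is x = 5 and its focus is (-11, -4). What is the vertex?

(-3, -4)

The vertex is the midpoint between the focus and the directrix along the axis of symmetry.
Axis is horizontal (directrix is vertical). Vertex x-coordinate = (-11 + 5)/2 = -3; y-coordinate = -4.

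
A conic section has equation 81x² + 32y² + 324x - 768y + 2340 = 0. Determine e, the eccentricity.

e = 7/9

Collect terms: 81(x² + 4x) + 32(y² - 24y) = -2340
Completing the square gives 81(x + 2)² + 32(y - 12)² = -2340 + 324 + 4608 = 2592.
Dividing both sides by 2592: (x + 2)²/32 + (y - 12)²/81 = 1
Ellipse, center (-2, 12), major axis vertical; a² = 81, b² = 32.
c² = a² - b² = 49, so c = 7.
e = c/a = 7/9.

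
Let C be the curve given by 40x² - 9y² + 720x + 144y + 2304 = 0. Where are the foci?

Group: 40(x² + 18x) -9(y² - 16y) = -2304
Completing the square gives 40(x + 9)² -9(y - 8)² = -2304 + 3240 - 576 = 360.
Dividing both sides by 360: (x + 9)²/9 - (y - 8)²/40 = 1
Hyperbola, center (-9, 8), transverse axis horizontal; a² = 9, b² = 40.
c² = a² + b² = 9 + 40 = 49, so c = 7.
Foci lie on the horizontal axis through the center: (h ± c, k).

(-16, 8) and (-2, 8)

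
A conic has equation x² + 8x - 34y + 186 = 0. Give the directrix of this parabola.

Only x is squared. Complete the square in x: (x + 4)² = 34(y - 5).
Vertex (-4, 5); 4p = 34 so p = 17/2. Opens up.
Directrix is the horizontal line y = k − p = 5 − (17/2) = -7/2.

y = -7/2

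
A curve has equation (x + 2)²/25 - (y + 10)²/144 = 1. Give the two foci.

(-15, -10) and (11, -10)

Center (-2, -10). The positive term is the x-term, so the transverse axis is horizontal; a² = 25, b² = 144.
c² = a² + b² = 25 + 144 = 169, so c = 13.
Foci lie on the horizontal axis through the center: (h ± c, k).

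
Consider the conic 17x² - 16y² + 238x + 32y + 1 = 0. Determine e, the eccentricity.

e = √33/4

17(x² + 14x) -16(y² - 2y) = -1
Complete the square: 17(x + 7)² -16(y - 1)² = -1 + 833 - 16 = 816
Divide through by 816 to get (x + 7)²/48 - (y - 1)²/51 = 1.
Hyperbola, center (-7, 1), transverse axis horizontal; a² = 48, b² = 51.
c² = a² + b² = 99, so c = 3√11.
e = c/a = 3√11/4√3 = √33/4.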